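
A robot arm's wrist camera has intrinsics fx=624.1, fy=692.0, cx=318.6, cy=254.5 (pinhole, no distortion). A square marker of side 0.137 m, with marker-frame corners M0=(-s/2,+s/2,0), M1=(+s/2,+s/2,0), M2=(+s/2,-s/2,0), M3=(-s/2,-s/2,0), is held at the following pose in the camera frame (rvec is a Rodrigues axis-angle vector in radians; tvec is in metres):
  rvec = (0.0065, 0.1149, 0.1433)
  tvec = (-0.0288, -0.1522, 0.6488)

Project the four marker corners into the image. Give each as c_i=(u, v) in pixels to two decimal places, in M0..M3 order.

Intrinsics K: fx=624.1, fy=692.0, cx=318.6, cy=254.5
Marker side s = 0.137 m; corners in marker frame (Z=0):
  M0 = (-0.0685, +0.0685, 0)
  M1 = (+0.0685, +0.0685, 0)
  M2 = (+0.0685, -0.0685, 0)
  M3 = (-0.0685, -0.0685, 0)
rvec = (0.0065, 0.1149, 0.1433), |rvec| = θ = 0.18379 rad = 10.530°
Rodrigues: sinθ=0.18276, 1−cosθ=0.01684; R = I + sinθ·[k]× + (1−cosθ)·[k]×²:
    [+0.98318 -0.14212 +0.11472]
    [+0.14287 +0.98974 +0.00175]
    [-0.11379 +0.01467 +0.99340]
t = (-0.0288, -0.1522, 0.6488) m
M0: Pc = R·M0+t = (-0.10588, -0.09419, +0.65760); u = 624.1·(-0.10588)/0.65760 + 318.6 = 218.1108, v = 692.0·(-0.09419)/0.65760 + 254.5 = 155.3836
M1: Pc = R·M1+t = (+0.02881, -0.07462, +0.64201); u = 624.1·(+0.02881)/0.64201 + 318.6 = 346.6086, v = 692.0·(-0.07462)/0.64201 + 254.5 = 174.0737
M2: Pc = R·M2+t = (+0.04828, -0.21021, +0.64000); u = 624.1·(+0.04828)/0.64000 + 318.6 = 365.6836, v = 692.0·(-0.21021)/0.64000 + 254.5 = 27.2097
M3: Pc = R·M3+t = (-0.08641, -0.22978, +0.65559); u = 624.1·(-0.08641)/0.65559 + 318.6 = 236.3382, v = 692.0·(-0.22978)/0.65559 + 254.5 = 11.9545

c0=(218.11, 155.38) c1=(346.61, 174.07) c2=(365.68, 27.21) c3=(236.34, 11.95)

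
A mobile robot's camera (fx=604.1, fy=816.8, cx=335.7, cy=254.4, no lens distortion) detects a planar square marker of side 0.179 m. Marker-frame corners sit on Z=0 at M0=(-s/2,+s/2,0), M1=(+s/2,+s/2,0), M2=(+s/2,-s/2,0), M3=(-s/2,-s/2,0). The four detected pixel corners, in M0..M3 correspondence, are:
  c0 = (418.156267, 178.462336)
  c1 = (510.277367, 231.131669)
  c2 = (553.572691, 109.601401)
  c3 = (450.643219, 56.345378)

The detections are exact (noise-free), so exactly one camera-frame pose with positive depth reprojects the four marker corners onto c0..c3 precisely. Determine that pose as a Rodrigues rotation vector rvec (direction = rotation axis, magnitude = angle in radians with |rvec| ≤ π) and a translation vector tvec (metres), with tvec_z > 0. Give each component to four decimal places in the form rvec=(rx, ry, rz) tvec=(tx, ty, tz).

Intrinsics K: fx=604.1, fy=816.8, cx=335.7, cy=254.4
Marker side s = 0.179 m; corners in marker frame (Z=0):
  M0 = (-0.0895, +0.0895, 0)
  M1 = (+0.0895, +0.0895, 0)
  M2 = (+0.0895, -0.0895, 0)
  M3 = (-0.0895, -0.0895, 0)
Detected image corners:
  c0 = (418.156267, 178.462336) px
  c1 = (510.277367, 231.131669) px
  c2 = (553.572691, 109.601401) px
  c3 = (450.643219, 56.345378) px
Planar DLT: solve 8×8 A·h = b for H (H[2,2]=1):
  H  [+443.23915 +49.11684 +481.34456]
  H  [+265.98047 +758.10816 +146.33030]
  H  [-0.20726 +0.53862 +1.00000]
B = K⁻¹H; ‖b₁‖=0.956986, ‖b₂‖=0.956986; λ = 2/(‖b₁‖+‖b₂‖) = 1.044947, sign → tz>0 ⇒ λ=+1.044947
r₁ = λ·B[:,0] = (+0.88705,+0.40773,-0.21657); r₂ = λ·B[:,1] = (-0.22780,+0.79456,+0.56283)
r₃ = r₁×r₂ = (+0.40156,-0.44992,+0.79770); SVD([r₁ r₂ r₃]) → R = UVᵀ:
  R  [+0.88705 -0.22780 +0.40156]
  R  [+0.40773 +0.79456 -0.44992]
  R  [-0.21657 +0.56283 +0.79770]
t = (+0.25193, -0.13826, +1.04495) m
tr R = 2.479311; θ = arccos((tr R − 1)/2) = 0.738238 rad = 42.298°
axis k = ((R−Rᵀ)₃₂, (R−Rᵀ)₁₃, (R−Rᵀ)₂₁) / (2 sinθ) = (+0.752425, +0.459249, +0.472173)
rvec = θ·k = (+0.555469, +0.339035, +0.348576)

rvec=(0.5555, 0.3390, 0.3486) tvec=(0.2519, -0.1383, 1.0449)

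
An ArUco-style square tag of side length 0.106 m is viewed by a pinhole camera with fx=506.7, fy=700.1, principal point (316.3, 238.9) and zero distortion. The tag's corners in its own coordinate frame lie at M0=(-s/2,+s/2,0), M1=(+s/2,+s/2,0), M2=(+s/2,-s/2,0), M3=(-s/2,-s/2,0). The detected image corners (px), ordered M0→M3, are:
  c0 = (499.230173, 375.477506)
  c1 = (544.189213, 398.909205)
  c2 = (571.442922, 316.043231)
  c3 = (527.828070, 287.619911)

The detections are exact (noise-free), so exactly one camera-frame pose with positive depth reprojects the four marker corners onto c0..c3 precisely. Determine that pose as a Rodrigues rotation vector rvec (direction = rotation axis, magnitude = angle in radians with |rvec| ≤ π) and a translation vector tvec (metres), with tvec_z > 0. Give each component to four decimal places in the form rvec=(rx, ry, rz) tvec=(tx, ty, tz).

rvec=(0.1289, -0.4251, 0.3902) tvec=(0.3444, 0.1202, 0.7934)

Intrinsics K: fx=506.7, fy=700.1, cx=316.3, cy=238.9
Marker side s = 0.106 m; corners in marker frame (Z=0):
  M0 = (-0.0530, +0.0530, 0)
  M1 = (+0.0530, +0.0530, 0)
  M2 = (+0.0530, -0.0530, 0)
  M3 = (-0.0530, -0.0530, 0)
Detected image corners:
  c0 = (499.230173, 375.477506) px
  c1 = (544.189213, 398.909205) px
  c2 = (571.442922, 316.043231) px
  c3 = (527.828070, 287.619911) px
Planar DLT: solve 8×8 A·h = b for H (H[2,2]=1):
  H  [+704.92773 -235.61316 +536.26341]
  H  [+429.18599 +822.41878 +344.99752]
  H  [+0.53598 +0.05163 +1.00000]
B = K⁻¹H; ‖b₁‖=1.260466, ‖b₂‖=1.260466; λ = 2/(‖b₁‖+‖b₂‖) = 0.793358, sign → tz>0 ⇒ λ=+0.793358
r₁ = λ·B[:,0] = (+0.83829,+0.34125,+0.42522); r₂ = λ·B[:,1] = (-0.39448,+0.91799,+0.04096)
r₃ = r₁×r₂ = (-0.37637,-0.20208,+0.90416); SVD([r₁ r₂ r₃]) → R = UVᵀ:
  R  [+0.83829 -0.39448 -0.37637]
  R  [+0.34125 +0.91799 -0.20208]
  R  [+0.42522 +0.04096 +0.90416]
t = (+0.34440, +0.12023, +0.79336) m
tr R = 2.660444; θ = arccos((tr R − 1)/2) = 0.591291 rad = 33.878°
axis k = ((R−Rᵀ)₃₂, (R−Rᵀ)₁₃, (R−Rᵀ)₂₁) / (2 sinθ) = (+0.218001, -0.719006, +0.659929)
rvec = θ·k = (+0.128902, -0.425141, +0.390210)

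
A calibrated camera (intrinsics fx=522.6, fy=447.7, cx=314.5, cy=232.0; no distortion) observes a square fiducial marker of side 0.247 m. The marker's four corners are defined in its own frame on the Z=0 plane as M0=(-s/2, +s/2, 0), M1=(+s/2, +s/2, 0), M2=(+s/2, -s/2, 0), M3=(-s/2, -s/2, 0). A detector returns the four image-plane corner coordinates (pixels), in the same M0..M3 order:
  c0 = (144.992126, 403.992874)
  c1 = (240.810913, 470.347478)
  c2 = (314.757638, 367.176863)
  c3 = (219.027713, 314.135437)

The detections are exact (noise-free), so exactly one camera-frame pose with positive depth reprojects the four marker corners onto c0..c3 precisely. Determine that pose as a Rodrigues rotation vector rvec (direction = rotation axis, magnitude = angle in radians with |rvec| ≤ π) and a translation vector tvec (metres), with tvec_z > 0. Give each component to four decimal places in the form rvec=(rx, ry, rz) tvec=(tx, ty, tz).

Intrinsics K: fx=522.6, fy=447.7, cx=314.5, cy=232.0
Marker side s = 0.247 m; corners in marker frame (Z=0):
  M0 = (-0.1235, +0.1235, 0)
  M1 = (+0.1235, +0.1235, 0)
  M2 = (+0.1235, -0.1235, 0)
  M3 = (-0.1235, -0.1235, 0)
Detected image corners:
  c0 = (144.992126, 403.992874) px
  c1 = (240.810913, 470.347478) px
  c2 = (314.757638, 367.176863) px
  c3 = (219.027713, 314.135437) px
Planar DLT: solve 8×8 A·h = b for H (H[2,2]=1):
  H  [+301.23034 -367.26793 +229.01702]
  H  [+94.35870 +274.96518 +385.77091]
  H  [-0.37631 -0.29448 +1.00000]
B = K⁻¹H; ‖b₁‖=0.975124, ‖b₂‖=0.975124; λ = 2/(‖b₁‖+‖b₂‖) = 1.025511, sign → tz>0 ⇒ λ=+1.025511
r₁ = λ·B[:,0] = (+0.82335,+0.41612,-0.38591); r₂ = λ·B[:,1] = (-0.53896,+0.78633,-0.30199)
r₃ = r₁×r₂ = (+0.17779,+0.45664,+0.87171); SVD([r₁ r₂ r₃]) → R = UVᵀ:
  R  [+0.82335 -0.53896 +0.17779]
  R  [+0.41612 +0.78633 +0.45664]
  R  [-0.38591 -0.30199 +0.87171]
t = (-0.16775, +0.35223, +1.02551) m
tr R = 2.481395; θ = arccos((tr R − 1)/2) = 0.736689 rad = 42.209°
axis k = ((R−Rᵀ)₃₂, (R−Rᵀ)₁₃, (R−Rᵀ)₂₁) / (2 sinθ) = (-0.564594, +0.419525, +0.710797)
rvec = θ·k = (-0.415930, +0.309059, +0.523636)

rvec=(-0.4159, 0.3091, 0.5236) tvec=(-0.1677, 0.3522, 1.0255)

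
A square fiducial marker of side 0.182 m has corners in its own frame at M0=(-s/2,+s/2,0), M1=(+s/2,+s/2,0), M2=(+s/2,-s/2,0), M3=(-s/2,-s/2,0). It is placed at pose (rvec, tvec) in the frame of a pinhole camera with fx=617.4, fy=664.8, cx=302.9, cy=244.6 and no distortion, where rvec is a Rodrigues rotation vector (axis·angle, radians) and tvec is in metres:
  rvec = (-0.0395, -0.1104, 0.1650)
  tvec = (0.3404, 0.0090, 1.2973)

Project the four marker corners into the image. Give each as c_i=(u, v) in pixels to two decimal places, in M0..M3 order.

c0=(416.67, 287.90) c1=(499.55, 302.68) c2=(512.09, 211.35) c3=(429.96, 195.30)

Intrinsics K: fx=617.4, fy=664.8, cx=302.9, cy=244.6
Marker side s = 0.182 m; corners in marker frame (Z=0):
  M0 = (-0.0910, +0.0910, 0)
  M1 = (+0.0910, +0.0910, 0)
  M2 = (+0.0910, -0.0910, 0)
  M3 = (-0.0910, -0.0910, 0)
rvec = (-0.0395, -0.1104, 0.1650), |rvec| = θ = 0.20242 rad = 11.598°
Rodrigues: sinθ=0.20104, 1−cosθ=0.02042; R = I + sinθ·[k]× + (1−cosθ)·[k]×²:
    [+0.98036 -0.16170 -0.11290]
    [+0.16605 +0.98566 +0.03015]
    [+0.10640 -0.04831 +0.99315]
t = (0.3404, 0.0090, 1.2973) m
M0: Pc = R·M0+t = (+0.23647, +0.08358, +1.28322); u = 617.4·(+0.23647)/1.28322 + 302.9 = 416.6746, v = 664.8·(+0.08358)/1.28322 + 244.6 = 287.9026
M1: Pc = R·M1+t = (+0.41490, +0.11381, +1.30259); u = 617.4·(+0.41490)/1.30259 + 302.9 = 499.5533, v = 664.8·(+0.11381)/1.30259 + 244.6 = 302.6826
M2: Pc = R·M2+t = (+0.44433, -0.06558, +1.31138); u = 617.4·(+0.44433)/1.31138 + 302.9 = 512.0905, v = 664.8·(-0.06558)/1.31138 + 244.6 = 211.3522
M3: Pc = R·M3+t = (+0.26590, -0.09581, +1.29201); u = 617.4·(+0.26590)/1.29201 + 302.9 = 429.9637, v = 664.8·(-0.09581)/1.29201 + 244.6 = 195.3039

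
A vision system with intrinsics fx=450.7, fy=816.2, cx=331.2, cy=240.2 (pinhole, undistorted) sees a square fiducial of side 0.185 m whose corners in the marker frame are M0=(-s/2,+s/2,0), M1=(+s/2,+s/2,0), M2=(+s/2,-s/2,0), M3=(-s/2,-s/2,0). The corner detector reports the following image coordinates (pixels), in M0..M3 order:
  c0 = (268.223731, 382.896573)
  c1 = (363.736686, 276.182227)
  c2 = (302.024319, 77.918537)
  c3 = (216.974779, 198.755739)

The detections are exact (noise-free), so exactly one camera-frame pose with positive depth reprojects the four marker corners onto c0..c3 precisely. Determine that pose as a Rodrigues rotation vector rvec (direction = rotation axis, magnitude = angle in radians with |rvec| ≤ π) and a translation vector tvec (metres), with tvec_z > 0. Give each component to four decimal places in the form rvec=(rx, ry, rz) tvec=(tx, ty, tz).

rvec=(-0.0805, 0.4371, -0.5347) tvec=(-0.0701, -0.0048, 0.6790)

Intrinsics K: fx=450.7, fy=816.2, cx=331.2, cy=240.2
Marker side s = 0.185 m; corners in marker frame (Z=0):
  M0 = (-0.0925, +0.0925, 0)
  M1 = (+0.0925, +0.0925, 0)
  M2 = (+0.0925, -0.0925, 0)
  M3 = (-0.0925, -0.0925, 0)
Detected image corners:
  c0 = (268.223731, 382.896573) px
  c1 = (363.736686, 276.182227) px
  c2 = (302.024319, 77.918537) px
  c3 = (216.974779, 198.755739) px
Planar DLT: solve 8×8 A·h = b for H (H[2,2]=1):
  H  [+325.40425 +224.84332 +284.67364]
  H  [-747.58866 +967.32227 +234.47131]
  H  [-0.56261 -0.27450 +1.00000]
B = K⁻¹H; ‖b₁‖=1.472680, ‖b₂‖=1.472680; λ = 2/(‖b₁‖+‖b₂‖) = 0.679034, sign → tz>0 ⇒ λ=+0.679034
r₁ = λ·B[:,0] = (+0.77100,-0.50953,-0.38203); r₂ = λ·B[:,1] = (+0.47573,+0.85961,-0.18640)
r₃ = r₁×r₂ = (+0.42337,-0.03803,+0.90516); SVD([r₁ r₂ r₃]) → R = UVᵀ:
  R  [+0.77100 +0.47573 +0.42337]
  R  [-0.50953 +0.85961 -0.03803]
  R  [-0.38203 -0.18640 +0.90516]
t = (-0.07010, -0.00477, +0.67903) m
tr R = 2.535770; θ = arccos((tr R − 1)/2) = 0.695264 rad = 39.836°
axis k = ((R−Rᵀ)₃₂, (R−Rᵀ)₁₃, (R−Rᵀ)₂₁) / (2 sinθ) = (-0.115806, +0.628642, -0.769024)
rvec = θ·k = (-0.080516, +0.437072, -0.534674)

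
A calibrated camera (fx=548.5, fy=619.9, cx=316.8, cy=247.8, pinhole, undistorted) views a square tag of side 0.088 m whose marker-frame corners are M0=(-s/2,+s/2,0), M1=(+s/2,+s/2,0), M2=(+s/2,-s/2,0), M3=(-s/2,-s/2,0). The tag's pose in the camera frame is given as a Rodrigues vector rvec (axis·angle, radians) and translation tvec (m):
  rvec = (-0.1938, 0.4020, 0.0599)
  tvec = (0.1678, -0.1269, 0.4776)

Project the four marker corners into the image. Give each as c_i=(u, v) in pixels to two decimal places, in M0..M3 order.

c0=(455.43, 140.10) c1=(564.06, 134.20) c2=(565.82, 23.74) c3=(460.41, 37.08)

Intrinsics K: fx=548.5, fy=619.9, cx=316.8, cy=247.8
Marker side s = 0.088 m; corners in marker frame (Z=0):
  M0 = (-0.0440, +0.0440, 0)
  M1 = (+0.0440, +0.0440, 0)
  M2 = (+0.0440, -0.0440, 0)
  M3 = (-0.0440, -0.0440, 0)
rvec = (-0.1938, 0.4020, 0.0599), |rvec| = θ = 0.45028 rad = 25.799°
Rodrigues: sinθ=0.43522, 1−cosθ=0.09967; R = I + sinθ·[k]× + (1−cosθ)·[k]×²:
    [+0.91879 -0.09620 +0.38285]
    [+0.01960 +0.97977 +0.19916]
    [-0.39426 -0.17548 +0.90209]
t = (0.1678, -0.1269, 0.4776) m
M0: Pc = R·M0+t = (+0.12314, -0.08465, +0.48723); u = 548.5·(+0.12314)/0.48723 + 316.8 = 455.4268, v = 619.9·(-0.08465)/0.48723 + 247.8 = 140.0966
M1: Pc = R·M1+t = (+0.20399, -0.08293, +0.45253); u = 548.5·(+0.20399)/0.45253 + 316.8 = 564.0552, v = 619.9·(-0.08293)/0.45253 + 247.8 = 134.2014
M2: Pc = R·M2+t = (+0.21246, -0.16915, +0.46797); u = 548.5·(+0.21246)/0.46797 + 316.8 = 565.8183, v = 619.9·(-0.16915)/0.46797 + 247.8 = 23.7389
M3: Pc = R·M3+t = (+0.13161, -0.17087, +0.50267); u = 548.5·(+0.13161)/0.50267 + 316.8 = 460.4052, v = 619.9·(-0.17087)/0.50267 + 247.8 = 37.0773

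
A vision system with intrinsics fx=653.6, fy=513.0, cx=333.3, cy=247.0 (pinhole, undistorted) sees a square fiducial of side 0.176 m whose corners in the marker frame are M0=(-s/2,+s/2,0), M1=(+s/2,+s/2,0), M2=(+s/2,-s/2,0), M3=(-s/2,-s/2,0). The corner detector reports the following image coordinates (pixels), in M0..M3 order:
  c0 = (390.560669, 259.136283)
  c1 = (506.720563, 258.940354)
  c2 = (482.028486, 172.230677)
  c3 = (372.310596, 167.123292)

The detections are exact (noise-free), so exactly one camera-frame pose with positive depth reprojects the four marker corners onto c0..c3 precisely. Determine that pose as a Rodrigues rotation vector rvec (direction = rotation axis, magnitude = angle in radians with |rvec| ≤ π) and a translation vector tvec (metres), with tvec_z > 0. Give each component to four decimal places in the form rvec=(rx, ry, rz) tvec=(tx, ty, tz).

rvec=(-0.3816, -0.3209, -0.0568) tvec=(0.1483, -0.0609, 0.9146)

Intrinsics K: fx=653.6, fy=513.0, cx=333.3, cy=247.0
Marker side s = 0.176 m; corners in marker frame (Z=0):
  M0 = (-0.0880, +0.0880, 0)
  M1 = (+0.0880, +0.0880, 0)
  M2 = (+0.0880, -0.0880, 0)
  M3 = (-0.0880, -0.0880, 0)
Detected image corners:
  c0 = (390.560669, 259.136283) px
  c1 = (506.720563, 258.940354) px
  c2 = (482.028486, 172.230677) px
  c3 = (372.310596, 167.123292) px
Planar DLT: solve 8×8 A·h = b for H (H[2,2]=1):
  H  [+793.42659 -48.33022 +439.26535]
  H  [+89.05012 +423.62400 +212.86089]
  H  [+0.34792 -0.39023 +1.00000]
B = K⁻¹H; ‖b₁‖=1.093363, ‖b₂‖=1.093363; λ = 2/(‖b₁‖+‖b₂‖) = 0.914609, sign → tz>0 ⇒ λ=+0.914609
r₁ = λ·B[:,0] = (+0.94800,+0.00555,+0.31821); r₂ = λ·B[:,1] = (+0.11437,+0.92711,-0.35691)
r₃ = r₁×r₂ = (-0.29700,+0.37475,+0.87827); SVD([r₁ r₂ r₃]) → R = UVᵀ:
  R  [+0.94800 +0.11437 -0.29700]
  R  [+0.00555 +0.92711 +0.37475]
  R  [+0.31821 -0.35691 +0.87827]
t = (+0.14828, -0.06087, +0.91461) m
tr R = 2.753381; θ = arccos((tr R − 1)/2) = 0.501857 rad = 28.754°
axis k = ((R−Rᵀ)₃₂, (R−Rᵀ)₁₃, (R−Rᵀ)₂₁) / (2 sinθ) = (-0.760475, -0.639441, -0.113110)
rvec = θ·k = (-0.381650, -0.320908, -0.056765)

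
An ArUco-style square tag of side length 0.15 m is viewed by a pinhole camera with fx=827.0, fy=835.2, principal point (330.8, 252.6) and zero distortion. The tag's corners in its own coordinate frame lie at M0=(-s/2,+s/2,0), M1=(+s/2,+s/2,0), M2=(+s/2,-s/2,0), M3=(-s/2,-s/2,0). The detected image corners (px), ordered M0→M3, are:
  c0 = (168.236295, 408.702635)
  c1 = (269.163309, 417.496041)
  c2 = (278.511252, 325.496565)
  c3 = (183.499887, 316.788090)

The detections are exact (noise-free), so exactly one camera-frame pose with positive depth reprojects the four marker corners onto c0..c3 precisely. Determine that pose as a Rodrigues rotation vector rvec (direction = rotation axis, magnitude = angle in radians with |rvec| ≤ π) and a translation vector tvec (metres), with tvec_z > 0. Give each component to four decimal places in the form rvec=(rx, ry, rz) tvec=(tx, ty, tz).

Intrinsics K: fx=827.0, fy=835.2, cx=330.8, cy=252.6
Marker side s = 0.15 m; corners in marker frame (Z=0):
  M0 = (-0.0750, +0.0750, 0)
  M1 = (+0.0750, +0.0750, 0)
  M2 = (+0.0750, -0.0750, 0)
  M3 = (-0.0750, -0.0750, 0)
Detected image corners:
  c0 = (168.236295, 408.702635) px
  c1 = (269.163309, 417.496041) px
  c2 = (278.511252, 325.496565) px
  c3 = (183.499887, 316.788090) px
Planar DLT: solve 8×8 A·h = b for H (H[2,2]=1):
  H  [+659.68231 -171.60896 +225.15333]
  H  [+69.99498 +466.72739 +365.75687]
  H  [+0.03177 -0.39856 +1.00000]
B = K⁻¹H; ‖b₁‖=0.789111, ‖b₂‖=0.789111; λ = 2/(‖b₁‖+‖b₂‖) = 1.267248, sign → tz>0 ⇒ λ=+1.267248
r₁ = λ·B[:,0] = (+0.99476,+0.09403,+0.04026); r₂ = λ·B[:,1] = (-0.06093,+0.86092,-0.50508)
r₃ = r₁×r₂ = (-0.08215,+0.49997,+0.86214); SVD([r₁ r₂ r₃]) → R = UVᵀ:
  R  [+0.99476 -0.06093 -0.08215]
  R  [+0.09403 +0.86092 +0.49997]
  R  [+0.04026 -0.50508 +0.86214]
t = (-0.16189, +0.17169, +1.26725) m
tr R = 2.717812; θ = arccos((tr R − 1)/2) = 0.537667 rad = 30.806°
axis k = ((R−Rᵀ)₃₂, (R−Rᵀ)₁₃, (R−Rᵀ)₂₁) / (2 sinθ) = (-0.981238, -0.119514, +0.151289)
rvec = θ·k = (-0.527579, -0.064259, +0.081343)

rvec=(-0.5276, -0.0643, 0.0813) tvec=(-0.1619, 0.1717, 1.2672)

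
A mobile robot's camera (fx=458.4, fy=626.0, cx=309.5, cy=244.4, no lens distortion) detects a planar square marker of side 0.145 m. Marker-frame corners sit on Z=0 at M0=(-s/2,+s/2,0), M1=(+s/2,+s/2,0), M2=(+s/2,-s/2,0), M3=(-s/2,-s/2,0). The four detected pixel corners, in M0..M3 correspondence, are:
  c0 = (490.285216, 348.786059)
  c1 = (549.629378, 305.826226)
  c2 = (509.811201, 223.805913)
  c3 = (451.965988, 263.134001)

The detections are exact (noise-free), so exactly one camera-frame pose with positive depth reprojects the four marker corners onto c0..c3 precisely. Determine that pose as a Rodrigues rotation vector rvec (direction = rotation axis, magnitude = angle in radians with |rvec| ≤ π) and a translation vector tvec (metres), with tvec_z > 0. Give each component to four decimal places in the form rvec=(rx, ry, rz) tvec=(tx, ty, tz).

rvec=(-0.3022, -0.0887, -0.4539) tvec=(0.3935, 0.0602, 0.9450)

Intrinsics K: fx=458.4, fy=626.0, cx=309.5, cy=244.4
Marker side s = 0.145 m; corners in marker frame (Z=0):
  M0 = (-0.0725, +0.0725, 0)
  M1 = (+0.0725, +0.0725, 0)
  M2 = (+0.0725, -0.0725, 0)
  M3 = (-0.0725, -0.0725, 0)
Detected image corners:
  c0 = (490.285216, 348.786059) px
  c1 = (549.629378, 305.826226) px
  c2 = (509.811201, 223.805913) px
  c3 = (451.965988, 263.134001) px
Planar DLT: solve 8×8 A·h = b for H (H[2,2]=1):
  H  [+483.99356 +127.87219 +500.36168]
  H  [-237.87195 +497.26643 +284.28952]
  H  [+0.15986 -0.28301 +1.00000]
B = K⁻¹H; ‖b₁‖=1.058198, ‖b₂‖=1.058198; λ = 2/(‖b₁‖+‖b₂‖) = 0.945002, sign → tz>0 ⇒ λ=+0.945002
r₁ = λ·B[:,0] = (+0.89577,-0.41807,+0.15107); r₂ = λ·B[:,1] = (+0.44419,+0.85508,-0.26745)
r₃ = r₁×r₂ = (-0.01736,+0.30668,+0.95166); SVD([r₁ r₂ r₃]) → R = UVᵀ:
  R  [+0.89577 +0.44419 -0.01736]
  R  [-0.41807 +0.85508 +0.30668]
  R  [+0.15107 -0.26745 +0.95166]
t = (+0.39347, +0.06022, +0.94500) m
tr R = 2.702506; θ = arccos((tr R − 1)/2) = 0.552428 rad = 31.652°
axis k = ((R−Rᵀ)₃₂, (R−Rᵀ)₁₃, (R−Rᵀ)₂₁) / (2 sinθ) = (-0.547040, -0.160488, -0.821578)
rvec = θ·k = (-0.302200, -0.088658, -0.453863)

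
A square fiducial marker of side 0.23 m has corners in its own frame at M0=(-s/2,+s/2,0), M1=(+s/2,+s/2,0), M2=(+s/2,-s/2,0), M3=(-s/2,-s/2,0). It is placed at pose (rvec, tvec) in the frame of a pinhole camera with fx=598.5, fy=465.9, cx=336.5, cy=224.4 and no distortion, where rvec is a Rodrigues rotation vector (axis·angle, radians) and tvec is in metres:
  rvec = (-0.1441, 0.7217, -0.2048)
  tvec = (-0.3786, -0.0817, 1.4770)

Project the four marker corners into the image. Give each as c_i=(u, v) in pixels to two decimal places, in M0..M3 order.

Intrinsics K: fx=598.5, fy=465.9, cx=336.5, cy=224.4
Marker side s = 0.23 m; corners in marker frame (Z=0):
  M0 = (-0.1150, +0.1150, 0)
  M1 = (+0.1150, +0.1150, 0)
  M2 = (+0.1150, -0.1150, 0)
  M3 = (-0.1150, -0.1150, 0)
rvec = (-0.1441, 0.7217, -0.2048), |rvec| = θ = 0.76391 rad = 43.769°
Rodrigues: sinθ=0.69175, 1−cosθ=0.27786; R = I + sinθ·[k]× + (1−cosθ)·[k]×²:
    [+0.73202 +0.13594 +0.66758]
    [-0.23497 +0.97014 +0.06011]
    [-0.63948 -0.20087 +0.74211]
t = (-0.3786, -0.0817, 1.4770) m
M0: Pc = R·M0+t = (-0.44715, +0.05689, +1.52744); u = 598.5·(-0.44715)/1.52744 + 336.5 = 161.2922, v = 465.9·(+0.05689)/1.52744 + 224.4 = 241.7520
M1: Pc = R·M1+t = (-0.27878, +0.00284, +1.38036); u = 598.5·(-0.27878)/1.38036 + 336.5 = 215.6239, v = 465.9·(+0.00284)/1.38036 + 224.4 = 225.3600
M2: Pc = R·M2+t = (-0.31005, -0.22029, +1.42656); u = 598.5·(-0.31005)/1.42656 + 336.5 = 206.4214, v = 465.9·(-0.22029)/1.42656 + 224.4 = 152.4561
M3: Pc = R·M3+t = (-0.47842, -0.16624, +1.57364); u = 598.5·(-0.47842)/1.57364 + 336.5 = 154.5449, v = 465.9·(-0.16624)/1.57364 + 224.4 = 175.1808

c0=(161.29, 241.75) c1=(215.62, 225.36) c2=(206.42, 152.46) c3=(154.54, 175.18)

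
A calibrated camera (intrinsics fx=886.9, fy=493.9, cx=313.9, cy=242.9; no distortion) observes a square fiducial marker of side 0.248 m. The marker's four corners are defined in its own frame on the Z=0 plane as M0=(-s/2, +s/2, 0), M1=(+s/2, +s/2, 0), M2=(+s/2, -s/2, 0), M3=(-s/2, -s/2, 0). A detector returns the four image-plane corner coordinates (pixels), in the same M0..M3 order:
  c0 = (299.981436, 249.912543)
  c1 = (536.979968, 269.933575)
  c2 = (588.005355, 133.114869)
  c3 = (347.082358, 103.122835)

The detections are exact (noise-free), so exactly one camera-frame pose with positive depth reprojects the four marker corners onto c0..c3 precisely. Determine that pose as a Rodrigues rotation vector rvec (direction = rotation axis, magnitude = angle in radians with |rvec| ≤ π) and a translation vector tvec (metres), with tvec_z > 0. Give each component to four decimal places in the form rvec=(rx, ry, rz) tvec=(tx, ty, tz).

rvec=(0.1225, -0.2178, 0.1655) tvec=(0.1281, -0.0909, 0.8563)

Intrinsics K: fx=886.9, fy=493.9, cx=313.9, cy=242.9
Marker side s = 0.248 m; corners in marker frame (Z=0):
  M0 = (-0.1240, +0.1240, 0)
  M1 = (+0.1240, +0.1240, 0)
  M2 = (+0.1240, -0.1240, 0)
  M3 = (-0.1240, -0.1240, 0)
Detected image corners:
  c0 = (299.981436, 249.912543) px
  c1 = (536.979968, 269.933575) px
  c2 = (588.005355, 133.114869) px
  c3 = (347.082358, 103.122835) px
Planar DLT: solve 8×8 A·h = b for H (H[2,2]=1):
  H  [+1079.65898 -144.89229 +446.53388]
  H  [+150.12354 +593.83630 +190.48350]
  H  [+0.26235 +0.12009 +1.00000]
B = K⁻¹H; ‖b₁‖=1.167860, ‖b₂‖=1.167860; λ = 2/(‖b₁‖+‖b₂‖) = 0.856267, sign → tz>0 ⇒ λ=+0.856267
r₁ = λ·B[:,0] = (+0.96286,+0.14979,+0.22464); r₂ = λ·B[:,1] = (-0.17628,+0.97895,+0.10283)
r₃ = r₁×r₂ = (-0.20451,-0.13861,+0.96900); SVD([r₁ r₂ r₃]) → R = UVᵀ:
  R  [+0.96286 -0.17628 -0.20451]
  R  [+0.14979 +0.97895 -0.13861]
  R  [+0.22464 +0.10283 +0.96900]
t = (+0.12805, -0.09087, +0.85627) m
tr R = 2.910815; θ = arccos((tr R − 1)/2) = 0.299760 rad = 17.175°
axis k = ((R−Rᵀ)₃₂, (R−Rᵀ)₁₃, (R−Rᵀ)₂₁) / (2 sinθ) = (+0.408810, -0.726667, +0.552113)
rvec = θ·k = (+0.122545, -0.217826, +0.165502)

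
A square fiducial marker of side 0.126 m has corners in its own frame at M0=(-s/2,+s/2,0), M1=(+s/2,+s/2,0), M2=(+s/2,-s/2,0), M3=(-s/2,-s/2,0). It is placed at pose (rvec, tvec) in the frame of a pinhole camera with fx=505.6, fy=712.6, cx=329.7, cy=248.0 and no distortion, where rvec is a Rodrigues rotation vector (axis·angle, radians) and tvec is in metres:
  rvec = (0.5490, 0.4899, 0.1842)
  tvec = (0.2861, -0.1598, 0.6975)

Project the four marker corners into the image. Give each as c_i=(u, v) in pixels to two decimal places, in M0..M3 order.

c0=(482.66, 129.82) c1=(571.85, 158.98) c2=(601.58, 31.32) c3=(501.40, 8.53)

Intrinsics K: fx=505.6, fy=712.6, cx=329.7, cy=248.0
Marker side s = 0.126 m; corners in marker frame (Z=0):
  M0 = (-0.0630, +0.0630, 0)
  M1 = (+0.0630, +0.0630, 0)
  M2 = (+0.0630, -0.0630, 0)
  M3 = (-0.0630, -0.0630, 0)
rvec = (0.5490, 0.4899, 0.1842), |rvec| = θ = 0.75851 rad = 43.459°
Rodrigues: sinθ=0.68784, 1−cosθ=0.27414; R = I + sinθ·[k]× + (1−cosθ)·[k]×²:
    [+0.86948 -0.03889 +0.49244]
    [+0.29519 +0.84022 -0.45485]
    [-0.39607 +0.54085 +0.74203]
t = (0.2861, -0.1598, 0.6975) m
M0: Pc = R·M0+t = (+0.22887, -0.12546, +0.75653); u = 505.6·(+0.22887)/0.75653 + 329.7 = 482.6601, v = 712.6·(-0.12546)/0.75653 + 248.0 = 129.8216
M1: Pc = R·M1+t = (+0.33843, -0.08827, +0.70662); u = 505.6·(+0.33843)/0.70662 + 329.7 = 571.8508, v = 712.6·(-0.08827)/0.70662 + 248.0 = 158.9840
M2: Pc = R·M2+t = (+0.34333, -0.19414, +0.63847); u = 505.6·(+0.34333)/0.63847 + 329.7 = 601.5764, v = 712.6·(-0.19414)/0.63847 + 248.0 = 31.3241
M3: Pc = R·M3+t = (+0.23377, -0.23133, +0.68838); u = 505.6·(+0.23377)/0.68838 + 329.7 = 501.4012, v = 712.6·(-0.23133)/0.68838 + 248.0 = 8.5296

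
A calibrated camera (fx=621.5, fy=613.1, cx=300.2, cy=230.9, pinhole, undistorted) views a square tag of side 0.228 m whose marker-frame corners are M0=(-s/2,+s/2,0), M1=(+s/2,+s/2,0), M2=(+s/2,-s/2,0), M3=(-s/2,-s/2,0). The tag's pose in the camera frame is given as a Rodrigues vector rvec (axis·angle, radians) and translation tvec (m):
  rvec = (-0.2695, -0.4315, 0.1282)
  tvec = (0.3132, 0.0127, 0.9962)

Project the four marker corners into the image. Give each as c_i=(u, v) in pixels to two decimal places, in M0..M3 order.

c0=(437.53, 298.50) c1=(551.82, 317.30) c2=(545.28, 187.55) c3=(437.93, 158.11)

Intrinsics K: fx=621.5, fy=613.1, cx=300.2, cy=230.9
Marker side s = 0.228 m; corners in marker frame (Z=0):
  M0 = (-0.1140, +0.1140, 0)
  M1 = (+0.1140, +0.1140, 0)
  M2 = (+0.1140, -0.1140, 0)
  M3 = (-0.1140, -0.1140, 0)
rvec = (-0.2695, -0.4315, 0.1282), |rvec| = θ = 0.52465 rad = 30.060°
Rodrigues: sinθ=0.50091, 1−cosθ=0.13450; R = I + sinθ·[k]× + (1−cosθ)·[k]×²:
    [+0.90099 -0.06558 -0.42886]
    [+0.17922 +0.95648 +0.23027]
    [+0.39509 -0.28434 +0.87353]
t = (0.3132, 0.0127, 0.9962) m
M0: Pc = R·M0+t = (+0.20301, +0.10131, +0.91875); u = 621.5·(+0.20301)/0.91875 + 300.2 = 437.5305, v = 613.1·(+0.10131)/0.91875 + 230.9 = 298.5047
M1: Pc = R·M1+t = (+0.40844, +0.14217, +1.00883); u = 621.5·(+0.40844)/1.00883 + 300.2 = 551.8228, v = 613.1·(+0.14217)/1.00883 + 230.9 = 317.3018
M2: Pc = R·M2+t = (+0.42339, -0.07591, +1.07365); u = 621.5·(+0.42339)/1.07365 + 300.2 = 545.2842, v = 613.1·(-0.07591)/1.07365 + 230.9 = 187.5539
M3: Pc = R·M3+t = (+0.21796, -0.11677, +0.98357); u = 621.5·(+0.21796)/0.98357 + 300.2 = 437.9263, v = 613.1·(-0.11677)/0.98357 + 230.9 = 158.1127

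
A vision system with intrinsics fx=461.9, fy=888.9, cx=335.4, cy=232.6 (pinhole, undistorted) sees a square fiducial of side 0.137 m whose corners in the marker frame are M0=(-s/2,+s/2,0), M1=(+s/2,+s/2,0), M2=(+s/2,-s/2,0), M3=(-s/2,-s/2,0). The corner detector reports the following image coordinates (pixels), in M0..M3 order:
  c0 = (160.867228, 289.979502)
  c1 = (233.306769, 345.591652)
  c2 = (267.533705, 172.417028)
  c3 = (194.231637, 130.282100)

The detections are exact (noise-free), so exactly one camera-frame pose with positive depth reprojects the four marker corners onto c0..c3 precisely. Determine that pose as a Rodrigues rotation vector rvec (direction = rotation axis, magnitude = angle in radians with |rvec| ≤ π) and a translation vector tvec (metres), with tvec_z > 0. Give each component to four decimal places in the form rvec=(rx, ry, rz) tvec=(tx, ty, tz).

Intrinsics K: fx=461.9, fy=888.9, cx=335.4, cy=232.6
Marker side s = 0.137 m; corners in marker frame (Z=0):
  M0 = (-0.0685, +0.0685, 0)
  M1 = (+0.0685, +0.0685, 0)
  M2 = (+0.0685, -0.0685, 0)
  M3 = (-0.0685, -0.0685, 0)
Detected image corners:
  c0 = (160.867228, 289.979502) px
  c1 = (233.306769, 345.591652) px
  c2 = (267.533705, 172.417028) px
  c3 = (194.231637, 130.282100) px
Planar DLT: solve 8×8 A·h = b for H (H[2,2]=1):
  H  [+415.84305 -281.92168 +212.82198]
  H  [+228.92117 +1174.27777 +232.71756]
  H  [-0.54254 -0.16522 +1.00000]
B = K⁻¹H; ‖b₁‖=1.459119, ‖b₂‖=1.459120; λ = 2/(‖b₁‖+‖b₂‖) = 0.685345, sign → tz>0 ⇒ λ=+0.685345
r₁ = λ·B[:,0] = (+0.88701,+0.27380,-0.37183); r₂ = λ·B[:,1] = (-0.33608,+0.93500,-0.11323)
r₃ = r₁×r₂ = (+0.31666,+0.22540,+0.92137); SVD([r₁ r₂ r₃]) → R = UVᵀ:
  R  [+0.88701 -0.33608 +0.31666]
  R  [+0.27380 +0.93500 +0.22540]
  R  [-0.37183 -0.11323 +0.92137]
t = (-0.18188, +0.00009, +0.68534) m
tr R = 2.743376; θ = arccos((tr R − 1)/2) = 0.512160 rad = 29.345°
axis k = ((R−Rᵀ)₃₂, (R−Rᵀ)₁₃, (R−Rᵀ)₂₁) / (2 sinθ) = (-0.345505, +0.702452, +0.622244)
rvec = θ·k = (-0.176954, +0.359768, +0.318689)

rvec=(-0.1770, 0.3598, 0.3187) tvec=(-0.1819, 0.0001, 0.6853)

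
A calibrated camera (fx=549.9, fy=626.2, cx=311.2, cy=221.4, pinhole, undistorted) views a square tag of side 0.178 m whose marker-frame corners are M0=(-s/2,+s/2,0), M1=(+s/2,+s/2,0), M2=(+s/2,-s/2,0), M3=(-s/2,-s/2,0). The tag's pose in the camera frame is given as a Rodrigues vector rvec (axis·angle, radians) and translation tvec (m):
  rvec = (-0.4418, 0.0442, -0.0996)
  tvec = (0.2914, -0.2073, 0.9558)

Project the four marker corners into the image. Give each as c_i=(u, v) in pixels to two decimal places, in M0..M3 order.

Intrinsics K: fx=549.9, fy=626.2, cx=311.2, cy=221.4
Marker side s = 0.178 m; corners in marker frame (Z=0):
  M0 = (-0.0890, +0.0890, 0)
  M1 = (+0.0890, +0.0890, 0)
  M2 = (+0.0890, -0.0890, 0)
  M3 = (-0.0890, -0.0890, 0)
rvec = (-0.4418, 0.0442, -0.0996), |rvec| = θ = 0.45504 rad = 26.072°
Rodrigues: sinθ=0.43950, 1−cosθ=0.10176; R = I + sinθ·[k]× + (1−cosθ)·[k]×²:
    [+0.99416 +0.08660 +0.06431]
    [-0.10579 +0.89920 +0.42455]
    [-0.02107 -0.42887 +0.90312]
t = (0.2914, -0.2073, 0.9558) m
M0: Pc = R·M0+t = (+0.21063, -0.11786, +0.91951); u = 549.9·(+0.21063)/0.91951 + 311.2 = 437.1631, v = 626.2·(-0.11786)/0.91951 + 221.4 = 141.1385
M1: Pc = R·M1+t = (+0.38759, -0.13669, +0.91576); u = 549.9·(+0.38759)/0.91576 + 311.2 = 543.9420, v = 626.2·(-0.13669)/0.91576 + 221.4 = 127.9327
M2: Pc = R·M2+t = (+0.37217, -0.29674, +0.99209); u = 549.9·(+0.37217)/0.99209 + 311.2 = 517.4887, v = 626.2·(-0.29674)/0.99209 + 221.4 = 34.0977
M3: Pc = R·M3+t = (+0.19521, -0.27791, +0.99584); u = 549.9·(+0.19521)/0.99584 + 311.2 = 418.9949, v = 626.2·(-0.27791)/0.99584 + 221.4 = 46.6445

c0=(437.16, 141.14) c1=(543.94, 127.93) c2=(517.49, 34.10) c3=(418.99, 46.64)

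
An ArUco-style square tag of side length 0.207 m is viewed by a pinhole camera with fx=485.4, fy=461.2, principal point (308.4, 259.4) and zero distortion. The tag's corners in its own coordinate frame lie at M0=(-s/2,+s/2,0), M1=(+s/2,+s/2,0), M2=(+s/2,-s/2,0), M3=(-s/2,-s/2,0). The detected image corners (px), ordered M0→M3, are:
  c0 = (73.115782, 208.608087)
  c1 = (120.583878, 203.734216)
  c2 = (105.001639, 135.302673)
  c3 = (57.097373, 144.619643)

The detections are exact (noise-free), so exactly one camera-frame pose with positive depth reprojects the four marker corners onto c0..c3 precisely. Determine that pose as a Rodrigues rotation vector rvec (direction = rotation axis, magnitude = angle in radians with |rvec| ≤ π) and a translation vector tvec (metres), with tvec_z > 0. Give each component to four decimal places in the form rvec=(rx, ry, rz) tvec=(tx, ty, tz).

rvec=(0.2424, 0.4601, -0.0818) tvec=(-0.6597, -0.2704, 1.4548)

Intrinsics K: fx=485.4, fy=461.2, cx=308.4, cy=259.4
Marker side s = 0.207 m; corners in marker frame (Z=0):
  M0 = (-0.1035, +0.1035, 0)
  M1 = (+0.1035, +0.1035, 0)
  M2 = (+0.1035, -0.1035, 0)
  M3 = (-0.1035, -0.1035, 0)
Detected image corners:
  c0 = (73.115782, 208.608087) px
  c1 = (120.583878, 203.734216) px
  c2 = (105.001639, 135.302673) px
  c3 = (57.097373, 144.619643) px
Planar DLT: solve 8×8 A·h = b for H (H[2,2]=1):
  H  [+202.91153 +89.38625 +88.30809]
  H  [-87.50482 +344.84986 +173.68106]
  H  [-0.30850 +0.14640 +1.00000]
B = K⁻¹H; ‖b₁‖=0.687363, ‖b₂‖=0.687363; λ = 2/(‖b₁‖+‖b₂‖) = 1.454835, sign → tz>0 ⇒ λ=+1.454835
r₁ = λ·B[:,0] = (+0.89332,-0.02360,-0.44881); r₂ = λ·B[:,1] = (+0.13258,+0.96802,+0.21299)
r₃ = r₁×r₂ = (+0.42943,-0.24977,+0.86787); SVD([r₁ r₂ r₃]) → R = UVᵀ:
  R  [+0.89332 +0.13258 +0.42943]
  R  [-0.02360 +0.96802 -0.24977]
  R  [-0.44881 +0.21299 +0.86787]
t = (-0.65966, -0.27040, +1.45483) m
tr R = 2.729206; θ = arccos((tr R − 1)/2) = 0.526437 rad = 30.163°
axis k = ((R−Rᵀ)₃₂, (R−Rᵀ)₁₃, (R−Rᵀ)₂₁) / (2 sinθ) = (+0.460505, +0.873945, -0.155418)
rvec = θ·k = (+0.242427, +0.460077, -0.081818)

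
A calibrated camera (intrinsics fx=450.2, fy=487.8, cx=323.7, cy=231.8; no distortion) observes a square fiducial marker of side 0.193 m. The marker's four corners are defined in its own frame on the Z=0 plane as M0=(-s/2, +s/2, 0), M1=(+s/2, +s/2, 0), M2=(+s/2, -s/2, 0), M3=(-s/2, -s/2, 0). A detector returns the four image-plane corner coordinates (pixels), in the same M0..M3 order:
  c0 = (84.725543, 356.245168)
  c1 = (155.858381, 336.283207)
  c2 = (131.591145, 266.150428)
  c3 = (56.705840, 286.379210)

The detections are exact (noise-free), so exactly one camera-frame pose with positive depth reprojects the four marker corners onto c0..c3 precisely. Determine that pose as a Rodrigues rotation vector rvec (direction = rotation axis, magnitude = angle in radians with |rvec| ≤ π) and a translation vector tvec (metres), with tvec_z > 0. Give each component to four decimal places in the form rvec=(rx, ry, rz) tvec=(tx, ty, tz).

rvec=(0.2903, -0.0972, -0.2354) tvec=(-0.5698, 0.1954, 1.1877)

Intrinsics K: fx=450.2, fy=487.8, cx=323.7, cy=231.8
Marker side s = 0.193 m; corners in marker frame (Z=0):
  M0 = (-0.0965, +0.0965, 0)
  M1 = (+0.0965, +0.0965, 0)
  M2 = (+0.0965, -0.0965, 0)
  M3 = (-0.0965, -0.0965, 0)
Detected image corners:
  c0 = (84.725543, 356.245168) px
  c1 = (155.858381, 336.283207) px
  c2 = (131.591145, 266.150428) px
  c3 = (56.705840, 286.379210) px
Planar DLT: solve 8×8 A·h = b for H (H[2,2]=1):
  H  [+383.56559 +161.98961 +107.71405]
  H  [-88.10067 +439.85565 +312.05191]
  H  [+0.05142 +0.24790 +1.00000]
B = K⁻¹H; ‖b₁‖=0.841988, ‖b₂‖=0.841988; λ = 2/(‖b₁‖+‖b₂‖) = 1.187665, sign → tz>0 ⇒ λ=+1.187665
r₁ = λ·B[:,0] = (+0.96797,-0.24352,+0.06106); r₂ = λ·B[:,1] = (+0.21565,+0.93103,+0.29442)
r₃ = r₁×r₂ = (-0.12855,-0.27182,+0.95372); SVD([r₁ r₂ r₃]) → R = UVᵀ:
  R  [+0.96797 +0.21565 -0.12855]
  R  [-0.24352 +0.93103 -0.27182]
  R  [+0.06106 +0.29442 +0.95372]
t = (-0.56979, +0.19539, +1.18767) m
tr R = 2.852724; θ = arccos((tr R − 1)/2) = 0.386161 rad = 22.125°
axis k = ((R−Rᵀ)₃₂, (R−Rᵀ)₁₃, (R−Rᵀ)₂₁) / (2 sinθ) = (+0.751704, -0.251721, -0.609571)
rvec = θ·k = (+0.290279, -0.097205, -0.235393)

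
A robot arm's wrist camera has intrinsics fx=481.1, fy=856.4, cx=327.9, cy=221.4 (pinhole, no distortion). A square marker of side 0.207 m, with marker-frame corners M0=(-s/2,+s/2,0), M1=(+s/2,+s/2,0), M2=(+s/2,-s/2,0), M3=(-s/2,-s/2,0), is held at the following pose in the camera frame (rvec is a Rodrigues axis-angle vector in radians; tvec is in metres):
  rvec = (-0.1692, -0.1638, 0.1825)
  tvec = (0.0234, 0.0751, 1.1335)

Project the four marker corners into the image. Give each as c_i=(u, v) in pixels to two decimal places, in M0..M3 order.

c0=(286.69, 342.42) c1=(373.30, 369.55) c2=(386.01, 217.60) c3=(302.59, 187.32)

Intrinsics K: fx=481.1, fy=856.4, cx=327.9, cy=221.4
Marker side s = 0.207 m; corners in marker frame (Z=0):
  M0 = (-0.1035, +0.1035, 0)
  M1 = (+0.1035, +0.1035, 0)
  M2 = (+0.1035, -0.1035, 0)
  M3 = (-0.1035, -0.1035, 0)
rvec = (-0.1692, -0.1638, 0.1825), |rvec| = θ = 0.29794 rad = 17.070°
Rodrigues: sinθ=0.29355, 1−cosθ=0.04406; R = I + sinθ·[k]× + (1−cosθ)·[k]×²:
    [+0.97015 -0.16606 -0.17671]
    [+0.19357 +0.96926 +0.15187]
    [+0.14606 -0.18154 +0.97247]
t = (0.0234, 0.0751, 1.1335) m
M0: Pc = R·M0+t = (-0.09420, +0.15538, +1.09959); u = 481.1·(-0.09420)/1.09959 + 327.9 = 286.6861, v = 856.4·(+0.15538)/1.09959 + 221.4 = 342.4185
M1: Pc = R·M1+t = (+0.10662, +0.19545, +1.12983); u = 481.1·(+0.10662)/1.12983 + 327.9 = 373.3023, v = 856.4·(+0.19545)/1.12983 + 221.4 = 369.5516
M2: Pc = R·M2+t = (+0.14100, -0.00518, +1.16741); u = 481.1·(+0.14100)/1.16741 + 327.9 = 386.0066, v = 856.4·(-0.00518)/1.16741 + 221.4 = 217.5968
M3: Pc = R·M3+t = (-0.05982, -0.04525, +1.13717); u = 481.1·(-0.05982)/1.13717 + 327.9 = 302.5904, v = 856.4·(-0.04525)/1.13717 + 221.4 = 187.3204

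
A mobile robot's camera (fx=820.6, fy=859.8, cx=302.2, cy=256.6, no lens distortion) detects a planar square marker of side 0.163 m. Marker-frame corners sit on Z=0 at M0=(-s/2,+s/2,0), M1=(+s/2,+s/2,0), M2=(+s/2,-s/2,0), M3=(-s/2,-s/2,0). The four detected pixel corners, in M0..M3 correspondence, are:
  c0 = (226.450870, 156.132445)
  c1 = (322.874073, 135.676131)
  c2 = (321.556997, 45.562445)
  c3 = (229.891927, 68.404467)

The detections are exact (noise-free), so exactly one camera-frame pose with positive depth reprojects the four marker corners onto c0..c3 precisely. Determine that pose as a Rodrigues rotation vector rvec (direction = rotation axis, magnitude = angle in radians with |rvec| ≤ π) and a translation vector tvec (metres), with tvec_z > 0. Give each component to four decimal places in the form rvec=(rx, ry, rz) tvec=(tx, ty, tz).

rvec=(-0.4205, 0.3513, -0.0786) tvec=(-0.0449, -0.2393, 1.3184)

Intrinsics K: fx=820.6, fy=859.8, cx=302.2, cy=256.6
Marker side s = 0.163 m; corners in marker frame (Z=0):
  M0 = (-0.0815, +0.0815, 0)
  M1 = (+0.0815, +0.0815, 0)
  M2 = (+0.0815, -0.0815, 0)
  M3 = (-0.0815, -0.0815, 0)
Detected image corners:
  c0 = (226.450870, 156.132445) px
  c1 = (322.874073, 135.676131) px
  c2 = (321.556997, 45.562445) px
  c3 = (229.891927, 68.404467) px
Planar DLT: solve 8×8 A·h = b for H (H[2,2]=1):
  H  [+510.31012 -92.96934 +274.28408]
  H  [-157.43463 +513.61920 +100.52175]
  H  [-0.24083 -0.31312 +1.00000]
B = K⁻¹H; ‖b₁‖=0.758469, ‖b₂‖=0.758469; λ = 2/(‖b₁‖+‖b₂‖) = 1.318446, sign → tz>0 ⇒ λ=+1.318446
r₁ = λ·B[:,0] = (+0.93684,-0.14665,-0.31752); r₂ = λ·B[:,1] = (+0.00266,+0.91081,-0.41283)
r₃ = r₁×r₂ = (+0.34974,+0.38591,+0.85367); SVD([r₁ r₂ r₃]) → R = UVᵀ:
  R  [+0.93684 +0.00266 +0.34974]
  R  [-0.14665 +0.91081 +0.38591]
  R  [-0.31752 -0.41283 +0.85367]
t = (-0.04485, -0.23934, +1.31845) m
tr R = 2.701317; θ = arccos((tr R − 1)/2) = 0.553560 rad = 31.717°
axis k = ((R−Rᵀ)₃₂, (R−Rᵀ)₁₃, (R−Rᵀ)₂₁) / (2 sinθ) = (-0.759661, +0.634625, -0.142007)
rvec = θ·k = (-0.420518, +0.351303, -0.078609)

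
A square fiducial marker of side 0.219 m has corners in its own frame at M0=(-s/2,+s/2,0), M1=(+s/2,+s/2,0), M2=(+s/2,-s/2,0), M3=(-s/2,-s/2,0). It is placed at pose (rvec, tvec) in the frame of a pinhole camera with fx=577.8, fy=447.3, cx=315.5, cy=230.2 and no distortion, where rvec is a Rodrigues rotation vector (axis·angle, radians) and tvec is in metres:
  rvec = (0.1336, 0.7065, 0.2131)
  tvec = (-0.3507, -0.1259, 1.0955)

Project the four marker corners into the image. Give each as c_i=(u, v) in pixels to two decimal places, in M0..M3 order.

c0=(97.13, 212.90) c1=(157.84, 232.95) c2=(169.91, 138.58) c3=(105.50, 129.16)

Intrinsics K: fx=577.8, fy=447.3, cx=315.5, cy=230.2
Marker side s = 0.219 m; corners in marker frame (Z=0):
  M0 = (-0.1095, +0.1095, 0)
  M1 = (+0.1095, +0.1095, 0)
  M2 = (+0.1095, -0.1095, 0)
  M3 = (-0.1095, -0.1095, 0)
rvec = (0.1336, 0.7065, 0.2131), |rvec| = θ = 0.74994 rad = 42.968°
Rodrigues: sinθ=0.68159, 1−cosθ=0.26827; R = I + sinθ·[k]× + (1−cosθ)·[k]×²:
    [+0.74025 -0.14866 +0.65569]
    [+0.23870 +0.96982 -0.04961]
    [-0.62853 +0.19324 +0.75339]
t = (-0.3507, -0.1259, 1.0955) m
M0: Pc = R·M0+t = (-0.44803, -0.04584, +1.18548); u = 577.8·(-0.44803)/1.18548 + 315.5 = 97.1297, v = 447.3·(-0.04584)/1.18548 + 230.2 = 212.9031
M1: Pc = R·M1+t = (-0.28592, +0.00643, +1.04784); u = 577.8·(-0.28592)/1.04784 + 315.5 = 157.8368, v = 447.3·(+0.00643)/1.04784 + 230.2 = 232.9464
M2: Pc = R·M2+t = (-0.25337, -0.20596, +1.00552); u = 577.8·(-0.25337)/1.00552 + 315.5 = 169.9087, v = 447.3·(-0.20596)/1.00552 + 230.2 = 138.5804
M3: Pc = R·M3+t = (-0.41548, -0.25823, +1.14316); u = 577.8·(-0.41548)/1.14316 + 315.5 = 105.5006, v = 447.3·(-0.25823)/1.14316 + 230.2 = 129.1577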